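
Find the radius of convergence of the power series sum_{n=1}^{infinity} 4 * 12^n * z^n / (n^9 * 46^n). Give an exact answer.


Step 1: General term a_n = 4 * 12^n / (n^9 * 46^n)
Step 2: By the root test, |a_n|^(1/n) = 4^(1/n) * 12 / (n^(9/n) * 46) -> 12/46 as n -> infinity (since 4^(1/n) -> 1 and n^(9/n) -> 1)
Step 3: R = 1/lim|a_n|^(1/n) = 46/12 = 23/6

23/6


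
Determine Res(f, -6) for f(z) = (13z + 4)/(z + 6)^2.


Step 1: Pole of order 2 at z = -6
Step 2: Res = lim d/dz [(z + 6)^2 * f(z)] as z -> -6
Step 3: (z + 6)^2 * f(z) = 13z + 4
Step 4: d/dz[13z + 4] = 13

13


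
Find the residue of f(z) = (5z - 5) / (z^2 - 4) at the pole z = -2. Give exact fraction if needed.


Step 1: Q(z) = z^2 - 4 = (z + 2)(z - 2)
Step 2: Q'(z) = 2z
Step 3: Q'(-2) = -4, P(-2) = -15
Step 4: Res = P(-2)/Q'(-2) = -15/(-4) = 15/4

15/4


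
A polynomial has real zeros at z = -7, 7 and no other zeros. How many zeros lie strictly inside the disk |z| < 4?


Step 1: Check each root:
  z = -7: |-7| = 7 >= 4
  z = 7: |7| = 7 >= 4
Step 2: Count = 0

0


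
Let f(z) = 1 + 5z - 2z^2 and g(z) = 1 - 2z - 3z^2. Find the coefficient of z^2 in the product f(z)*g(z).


Step 1: z^2 term in f*g comes from: (1)*(-3z^2) + (5z)*(-2z) + (-2z^2)*(1)
Step 2: = -3 - 10 - 2
Step 3: = -15

-15


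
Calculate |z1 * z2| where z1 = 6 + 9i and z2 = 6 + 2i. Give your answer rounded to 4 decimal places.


Step 1: |z1| = sqrt(6^2 + 9^2) = sqrt(117)
Step 2: |z2| = sqrt(6^2 + 2^2) = sqrt(40)
Step 3: |z1*z2| = |z1|*|z2| = sqrt(117) * sqrt(40) = sqrt(117 * 40) = sqrt(4680)
Step 4: = 68.4105

68.4105


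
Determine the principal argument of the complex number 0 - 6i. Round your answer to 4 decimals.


Step 1: z = 0 - 6i
Step 2: arg(z) = atan2(-6, 0)
Step 3: arg(z) = -1.5708

-1.5708


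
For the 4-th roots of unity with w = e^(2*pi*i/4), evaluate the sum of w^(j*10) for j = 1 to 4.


Step 1: The sum sum_{j=1}^{n} w^(k*j) equals n if n | k, else 0.
Step 2: Here n = 4, k = 10
Step 3: Does n divide k? 4 | 10 -> False
Step 4: Sum = 0

0


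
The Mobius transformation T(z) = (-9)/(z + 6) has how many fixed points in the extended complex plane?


Step 1: Fixed points satisfy T(z) = z
Step 2: z^2 + 6z + 9 = 0
Step 3: Discriminant = 6^2 - 4*1*9 = 0
Step 4: Number of fixed points = 1

1


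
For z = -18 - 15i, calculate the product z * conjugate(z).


Step 1: conj(z) = -18 + 15i
Step 2: z * conj(z) = (-18)^2 + (-15)^2
Step 3: = 324 + 225 = 549

549


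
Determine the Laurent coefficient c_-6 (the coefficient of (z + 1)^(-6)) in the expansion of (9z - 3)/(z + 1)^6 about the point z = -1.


Step 1: Write the numerator in powers of (z + 1): 9z - 3 = 9(z + 1) + (9*(-1) - 3) = 9(z + 1) - 12
Step 2: Divide by (z + 1)^6: f(z) = -12(z + 1)^(-6) + 9(z + 1)^(-5)
Step 3: This finite sum is the Laurent series of f about z = -1.
Step 4: Coefficient of (z + 1)^(-6) = 9*(-1) - 3 = -12

-12


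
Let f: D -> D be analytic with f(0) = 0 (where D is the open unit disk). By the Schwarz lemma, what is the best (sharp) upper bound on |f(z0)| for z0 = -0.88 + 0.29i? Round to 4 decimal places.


Step 1: Schwarz lemma: if f: D -> D is analytic with f(0) = 0, then |f(z)| <= |z| for all z in D, and this is sharp (f(z) = z).
Step 2: |z0|^2 = (-0.88)^2 + 0.29^2 = 0.8585
Step 3: |z0| = sqrt(0.8585) = 0.926553
Step 4: Best bound = |z0| = 0.9266

0.9266


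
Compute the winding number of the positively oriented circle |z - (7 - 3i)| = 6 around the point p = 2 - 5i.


Step 1: Center c = (7, -3), radius = 6
Step 2: |p - c|^2 = (-5)^2 + (-2)^2 = 29
Step 3: r^2 = 36
Step 4: |p-c| < r so winding number = 1

1


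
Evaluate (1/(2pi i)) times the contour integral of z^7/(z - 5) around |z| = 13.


Step 1: f(z) = z^7, a = 5 is inside |z| = 13
Step 2: By Cauchy integral formula: (1/(2pi*i)) * integral = f(a)
Step 3: f(5) = 5^7 = 78125

78125


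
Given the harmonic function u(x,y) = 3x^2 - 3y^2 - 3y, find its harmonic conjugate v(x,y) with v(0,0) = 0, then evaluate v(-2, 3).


Step 1: v_x = -u_y = 6y + 3
Step 2: v_y = u_x = 6x + 0
Step 3: v = 6xy + 3x + C
Step 4: v(0,0) = 0 => C = 0
Step 5: v(-2, 3) = -42

-42


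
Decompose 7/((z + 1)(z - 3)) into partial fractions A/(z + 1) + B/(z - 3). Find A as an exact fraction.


Step 1: Multiply both sides by (z + 1) and set z = -1
Step 2: A = 7 / (-1 - 3)
Step 3: A = 7 / (-4)
Step 4: A = -7/4

-7/4


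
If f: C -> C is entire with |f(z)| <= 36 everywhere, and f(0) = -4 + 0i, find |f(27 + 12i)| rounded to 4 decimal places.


Step 1: By Liouville's theorem, a bounded entire function is constant.
Step 2: f(z) = f(0) = -4 + 0i for all z.
Step 3: |f(w)| = |-4 + 0i| = sqrt(16 + 0)
Step 4: = 4.0

4.0


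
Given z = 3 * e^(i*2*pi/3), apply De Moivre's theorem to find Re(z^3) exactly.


Step 1: By De Moivre's theorem, z^3 = 3^3 * e^(i*3*2*pi/3) = 27 * (cos(2*pi) + i*sin(2*pi))
Step 2: |z|^3 = 3^3 = 27
Step 3: Reduce the angle mod 2*pi: 2*pi - 2*pi = 0
Step 4: cos(0) = 1
Step 5: Re(z^3) = 27 * 1 = 27

27


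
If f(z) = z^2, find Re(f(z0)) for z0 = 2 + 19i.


Step 1: z0 = 2 + 19i
Step 2: z0^2 = 2^2 - 19^2 + 76i
Step 3: real part = 4 - 361 = -357

-357


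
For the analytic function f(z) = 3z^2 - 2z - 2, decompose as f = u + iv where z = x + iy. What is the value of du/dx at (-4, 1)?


Step 1: f(z) = 3(x+iy)^2 - 2(x+iy) - 2
Step 2: u = 3(x^2 - y^2) - 2x - 2
Step 3: u_x = 6x - 2
Step 4: At (-4, 1): u_x = -24 - 2 = -26

-26


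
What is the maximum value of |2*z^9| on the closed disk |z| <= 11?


Step 1: On |z| = 11, |f(z)| = 2 * |z|^9 = 2 * 11^9
Step 2: By maximum modulus principle, maximum is on boundary.
Step 3: Maximum = 2 * 2357947691 = 4715895382

4715895382


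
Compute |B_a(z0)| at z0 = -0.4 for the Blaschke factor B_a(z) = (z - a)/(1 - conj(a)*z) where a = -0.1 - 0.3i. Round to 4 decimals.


Step 1: Numerator z0 - a = -0.4 - (-0.1 - 0.3i) = -0.3 + 0.3i
Step 2: Denominator 1 - conj(a)*z0 = 1 - (-0.1 + 0.3i)*(-0.4) = 0.96 + 0.12i
Step 3: |z0 - a|^2 = (-0.3)^2 + 0.3^2 = 0.18; |1 - conj(a)*z0|^2 = 0.96^2 + 0.12^2 = 0.936
Step 4: |B_a(-0.4)| = sqrt(0.18 / 0.936) = sqrt(0.192308)
Step 5: = 0.4385

0.4385


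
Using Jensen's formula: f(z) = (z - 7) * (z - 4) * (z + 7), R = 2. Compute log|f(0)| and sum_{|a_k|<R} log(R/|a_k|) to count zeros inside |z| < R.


Jensen's formula: (1/2pi)*integral log|f(Re^it)|dt = log|f(0)| + sum_{|a_k|<R} log(R/|a_k|)
Step 1: f(0) = (-7) * (-4) * 7 = 196
Step 2: log|f(0)| = log|7| + log|4| + log|-7| = 5.2781
Step 3: Zeros inside |z| < 2: none
Step 4: Jensen sum = (empty sum) = 0
Step 5: n(R) = number of terms in the Jensen sum = count of zeros inside |z| < 2 = 0

0


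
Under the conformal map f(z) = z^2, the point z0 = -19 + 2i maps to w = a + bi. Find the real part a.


Step 1: z0 = -19 + 2i
Step 2: z0^2 = (-19)^2 - 2^2 - 76i
Step 3: real part = 361 - 4 = 357

357


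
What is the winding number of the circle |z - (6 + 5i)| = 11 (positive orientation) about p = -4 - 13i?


Step 1: Center c = (6, 5), radius = 11
Step 2: |p - c|^2 = (-10)^2 + (-18)^2 = 424
Step 3: r^2 = 121
Step 4: |p-c| > r so winding number = 0

0


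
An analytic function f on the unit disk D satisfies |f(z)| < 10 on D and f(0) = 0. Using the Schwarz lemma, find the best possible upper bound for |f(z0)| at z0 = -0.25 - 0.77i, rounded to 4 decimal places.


Step 1: g = f/10 maps D -> D with g(0) = 0, so by the Schwarz lemma |g(z)| <= |z|, i.e. |f(z)| <= 10|z|; this is sharp (f(z) = 10z).
Step 2: |z0|^2 = (-0.25)^2 + (-0.77)^2 = 0.6554
Step 3: |z0| = sqrt(0.6554) = 0.809568
Step 4: Best bound = 10 * |z0| = 10 * 0.809568 = 8.0957

8.0957


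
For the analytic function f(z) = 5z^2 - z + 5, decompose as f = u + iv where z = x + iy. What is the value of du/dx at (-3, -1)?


Step 1: f(z) = 5(x+iy)^2 - (x+iy) + 5
Step 2: u = 5(x^2 - y^2) - x + 5
Step 3: u_x = 10x - 1
Step 4: At (-3, -1): u_x = -30 - 1 = -31

-31


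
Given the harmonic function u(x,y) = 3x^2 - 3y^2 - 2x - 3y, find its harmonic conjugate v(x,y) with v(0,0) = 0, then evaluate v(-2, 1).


Step 1: v_x = -u_y = 6y + 3
Step 2: v_y = u_x = 6x - 2
Step 3: v = 6xy + 3x - 2y + C
Step 4: v(0,0) = 0 => C = 0
Step 5: v(-2, 1) = -20

-20


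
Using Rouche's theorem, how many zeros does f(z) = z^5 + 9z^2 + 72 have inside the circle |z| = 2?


Step 1: On |z| = 2 the three terms have sizes |z^5| = 2^5 = 32, |9z^2| = 9*2^2 = 36, |72| = 72
Step 2: The dominant term is g(z) = 72; let h(z) = z^5 + 9z^2 so f = g + h
Step 3: On |z| = 2: |g| = 72 and |h| <= 32 + 36 = 68
Step 4: Since 72 > 68, |h| < |g| on |z| = 2, so by Rouche f has the same number of zeros as g inside |z| < 2
Step 5: g(z) = 72 is a nonzero constant with no zeros inside |z| < 2. Answer = 0

0


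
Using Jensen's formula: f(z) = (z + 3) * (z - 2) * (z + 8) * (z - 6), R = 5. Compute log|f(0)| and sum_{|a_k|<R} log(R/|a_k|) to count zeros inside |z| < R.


Jensen's formula: (1/2pi)*integral log|f(Re^it)|dt = log|f(0)| + sum_{|a_k|<R} log(R/|a_k|)
Step 1: f(0) = 3 * (-2) * 8 * (-6) = 288
Step 2: log|f(0)| = log|-3| + log|2| + log|-8| + log|6| = 5.663
Step 3: Zeros inside |z| < 5: -3, 2
Step 4: Jensen sum = log(5/3) + log(5/2) = 1.4271
Step 5: n(R) = number of terms in the Jensen sum = count of zeros inside |z| < 5 = 2

2


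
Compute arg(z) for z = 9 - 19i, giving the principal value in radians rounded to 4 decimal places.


Step 1: z = 9 - 19i
Step 2: arg(z) = atan2(-19, 9)
Step 3: arg(z) = -1.1284

-1.1284


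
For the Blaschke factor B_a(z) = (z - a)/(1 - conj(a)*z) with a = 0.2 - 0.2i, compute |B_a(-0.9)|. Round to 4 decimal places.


Step 1: Numerator z0 - a = -0.9 - (0.2 - 0.2i) = -1.1 + 0.2i
Step 2: Denominator 1 - conj(a)*z0 = 1 - (0.2 + 0.2i)*(-0.9) = 1.18 + 0.18i
Step 3: |z0 - a|^2 = (-1.1)^2 + 0.2^2 = 1.25; |1 - conj(a)*z0|^2 = 1.18^2 + 0.18^2 = 1.4248
Step 4: |B_a(-0.9)| = sqrt(1.25 / 1.4248) = sqrt(0.877316)
Step 5: = 0.9367

0.9367


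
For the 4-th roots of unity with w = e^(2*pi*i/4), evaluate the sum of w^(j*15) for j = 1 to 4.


Step 1: The sum sum_{j=1}^{n} w^(k*j) equals n if n | k, else 0.
Step 2: Here n = 4, k = 15
Step 3: Does n divide k? 4 | 15 -> False
Step 4: Sum = 0

0


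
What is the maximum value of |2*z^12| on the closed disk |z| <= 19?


Step 1: On |z| = 19, |f(z)| = 2 * |z|^12 = 2 * 19^12
Step 2: By maximum modulus principle, maximum is on boundary.
Step 3: Maximum = 2 * 2213314919066161 = 4426629838132322

4426629838132322


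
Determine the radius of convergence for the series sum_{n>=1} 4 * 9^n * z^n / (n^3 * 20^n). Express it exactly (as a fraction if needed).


Step 1: General term a_n = 4 * 9^n / (n^3 * 20^n)
Step 2: By the root test, |a_n|^(1/n) = 4^(1/n) * 9 / (n^(3/n) * 20) -> 9/20 as n -> infinity (since 4^(1/n) -> 1 and n^(3/n) -> 1)
Step 3: R = 1/lim|a_n|^(1/n) = 20/9

20/9


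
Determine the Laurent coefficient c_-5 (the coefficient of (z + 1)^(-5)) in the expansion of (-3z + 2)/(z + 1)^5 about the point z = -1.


Step 1: Write the numerator in powers of (z + 1): -3z + 2 = -3(z + 1) + (-3*(-1) + 2) = -3(z + 1) + 5
Step 2: Divide by (z + 1)^5: f(z) = 5(z + 1)^(-5) - 3(z + 1)^(-4)
Step 3: This finite sum is the Laurent series of f about z = -1.
Step 4: Coefficient of (z + 1)^(-5) = -3*(-1) + 2 = 5

5


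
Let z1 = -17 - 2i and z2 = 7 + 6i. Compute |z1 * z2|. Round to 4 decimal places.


Step 1: |z1| = sqrt((-17)^2 + (-2)^2) = sqrt(293)
Step 2: |z2| = sqrt(7^2 + 6^2) = sqrt(85)
Step 3: |z1*z2| = |z1|*|z2| = sqrt(293) * sqrt(85) = sqrt(293 * 85) = sqrt(24905)
Step 4: = 157.8132

157.8132


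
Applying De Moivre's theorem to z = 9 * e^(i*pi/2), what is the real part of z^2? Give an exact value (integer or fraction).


Step 1: By De Moivre's theorem, z^2 = 9^2 * e^(i*2*pi/2) = 81 * (cos(pi) + i*sin(pi))
Step 2: |z|^2 = 9^2 = 81
Step 3: The angle pi already lies in [0, 2*pi)
Step 4: cos(pi) = -1
Step 5: Re(z^2) = 81 * (-1) = -81

-81


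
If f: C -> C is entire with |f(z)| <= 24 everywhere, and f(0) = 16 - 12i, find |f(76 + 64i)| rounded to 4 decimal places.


Step 1: By Liouville's theorem, a bounded entire function is constant.
Step 2: f(z) = f(0) = 16 - 12i for all z.
Step 3: |f(w)| = |16 - 12i| = sqrt(256 + 144)
Step 4: = 20.0

20.0


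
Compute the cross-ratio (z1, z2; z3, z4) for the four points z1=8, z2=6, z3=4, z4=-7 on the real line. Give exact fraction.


Step 1: (z1-z3)(z2-z4) = 4 * 13 = 52
Step 2: (z1-z4)(z2-z3) = 15 * 2 = 30
Step 3: Cross-ratio = 52/30 = 26/15

26/15


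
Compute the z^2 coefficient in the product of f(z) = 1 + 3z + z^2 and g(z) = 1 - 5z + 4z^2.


Step 1: z^2 term in f*g comes from: (1)*(4z^2) + (3z)*(-5z) + (z^2)*(1)
Step 2: = 4 - 15 + 1
Step 3: = -10

-10


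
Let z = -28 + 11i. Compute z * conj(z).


Step 1: conj(z) = -28 - 11i
Step 2: z * conj(z) = (-28)^2 + 11^2
Step 3: = 784 + 121 = 905

905


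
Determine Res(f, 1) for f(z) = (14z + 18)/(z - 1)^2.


Step 1: Pole of order 2 at z = 1
Step 2: Res = lim d/dz [(z - 1)^2 * f(z)] as z -> 1
Step 3: (z - 1)^2 * f(z) = 14z + 18
Step 4: d/dz[14z + 18] = 14

14


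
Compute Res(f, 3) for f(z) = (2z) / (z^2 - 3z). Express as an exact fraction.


Step 1: Q(z) = z^2 - 3z = (z - 3)(z)
Step 2: Q'(z) = 2z - 3
Step 3: Q'(3) = 3, P(3) = 6
Step 4: Res = P(3)/Q'(3) = 6/3 = 2

2


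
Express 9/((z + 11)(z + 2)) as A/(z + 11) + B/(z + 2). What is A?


Step 1: Multiply both sides by (z + 11) and set z = -11
Step 2: A = 9 / (-11 + 2)
Step 3: A = 9 / (-9)
Step 4: A = -1

-1


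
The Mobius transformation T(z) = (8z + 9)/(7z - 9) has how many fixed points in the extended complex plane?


Step 1: Fixed points satisfy T(z) = z
Step 2: 7z^2 - 17z - 9 = 0
Step 3: Discriminant = (-17)^2 - 4*7*(-9) = 541
Step 4: Number of fixed points = 2

2


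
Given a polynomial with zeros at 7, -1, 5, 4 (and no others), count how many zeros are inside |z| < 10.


Step 1: Check each root:
  z = 7: |7| = 7 < 10
  z = -1: |-1| = 1 < 10
  z = 5: |5| = 5 < 10
  z = 4: |4| = 4 < 10
Step 2: Count = 4

4


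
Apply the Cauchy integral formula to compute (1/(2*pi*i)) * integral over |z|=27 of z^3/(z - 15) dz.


Step 1: f(z) = z^3, a = 15 is inside |z| = 27
Step 2: By Cauchy integral formula: (1/(2pi*i)) * integral = f(a)
Step 3: f(15) = 15^3 = 3375

3375


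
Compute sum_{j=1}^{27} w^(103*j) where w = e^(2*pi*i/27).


Step 1: The sum sum_{j=1}^{n} w^(k*j) equals n if n | k, else 0.
Step 2: Here n = 27, k = 103
Step 3: Does n divide k? 27 | 103 -> False
Step 4: Sum = 0

0


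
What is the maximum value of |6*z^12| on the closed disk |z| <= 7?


Step 1: On |z| = 7, |f(z)| = 6 * |z|^12 = 6 * 7^12
Step 2: By maximum modulus principle, maximum is on boundary.
Step 3: Maximum = 6 * 13841287201 = 83047723206

83047723206


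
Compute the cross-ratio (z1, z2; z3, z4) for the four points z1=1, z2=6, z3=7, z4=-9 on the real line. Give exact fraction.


Step 1: (z1-z3)(z2-z4) = (-6) * 15 = -90
Step 2: (z1-z4)(z2-z3) = 10 * (-1) = -10
Step 3: Cross-ratio = 90/10 = 9

9


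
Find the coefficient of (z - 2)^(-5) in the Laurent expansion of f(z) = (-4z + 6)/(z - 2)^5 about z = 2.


Step 1: Write the numerator in powers of (z - 2): -4z + 6 = -4(z - 2) + (-4*2 + 6) = -4(z - 2) - 2
Step 2: Divide by (z - 2)^5: f(z) = -2(z - 2)^(-5) - 4(z - 2)^(-4)
Step 3: This finite sum is the Laurent series of f about z = 2.
Step 4: Coefficient of (z - 2)^(-5) = -4*2 + 6 = -2

-2


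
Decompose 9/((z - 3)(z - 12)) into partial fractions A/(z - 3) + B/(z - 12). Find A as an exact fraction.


Step 1: Multiply both sides by (z - 3) and set z = 3
Step 2: A = 9 / (3 - 12)
Step 3: A = 9 / (-9)
Step 4: A = -1

-1


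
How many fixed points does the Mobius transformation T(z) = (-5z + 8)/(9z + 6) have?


Step 1: Fixed points satisfy T(z) = z
Step 2: 9z^2 + 11z - 8 = 0
Step 3: Discriminant = 11^2 - 4*9*(-8) = 409
Step 4: Number of fixed points = 2

2


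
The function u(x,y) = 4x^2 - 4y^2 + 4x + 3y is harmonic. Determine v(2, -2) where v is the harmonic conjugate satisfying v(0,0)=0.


Step 1: v_x = -u_y = 8y - 3
Step 2: v_y = u_x = 8x + 4
Step 3: v = 8xy - 3x + 4y + C
Step 4: v(0,0) = 0 => C = 0
Step 5: v(2, -2) = -46

-46


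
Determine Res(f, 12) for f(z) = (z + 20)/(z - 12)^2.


Step 1: Pole of order 2 at z = 12
Step 2: Res = lim d/dz [(z - 12)^2 * f(z)] as z -> 12
Step 3: (z - 12)^2 * f(z) = z + 20
Step 4: d/dz[z + 20] = 1

1


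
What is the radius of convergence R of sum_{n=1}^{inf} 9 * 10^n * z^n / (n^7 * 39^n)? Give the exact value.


Step 1: General term a_n = 9 * 10^n / (n^7 * 39^n)
Step 2: By the root test, |a_n|^(1/n) = 9^(1/n) * 10 / (n^(7/n) * 39) -> 10/39 as n -> infinity (since 9^(1/n) -> 1 and n^(7/n) -> 1)
Step 3: R = 1/lim|a_n|^(1/n) = 39/10

39/10


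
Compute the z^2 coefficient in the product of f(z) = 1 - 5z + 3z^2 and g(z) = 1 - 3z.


Step 1: z^2 term in f*g comes from: (1)*(0) + (-5z)*(-3z) + (3z^2)*(1)
Step 2: = 0 + 15 + 3
Step 3: = 18

18


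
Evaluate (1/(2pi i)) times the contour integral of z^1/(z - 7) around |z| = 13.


Step 1: f(z) = z^1, a = 7 is inside |z| = 13
Step 2: By Cauchy integral formula: (1/(2pi*i)) * integral = f(a)
Step 3: f(7) = 7^1 = 7

7


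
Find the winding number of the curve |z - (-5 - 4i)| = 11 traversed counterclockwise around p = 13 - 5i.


Step 1: Center c = (-5, -4), radius = 11
Step 2: |p - c|^2 = 18^2 + (-1)^2 = 325
Step 3: r^2 = 121
Step 4: |p-c| > r so winding number = 0

0


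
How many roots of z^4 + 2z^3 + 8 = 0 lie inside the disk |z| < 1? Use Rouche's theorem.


Step 1: On |z| = 1 the three terms have sizes |z^4| = 1^4 = 1, |2z^3| = 2*1^3 = 2, |8| = 8
Step 2: The dominant term is g(z) = 8; let h(z) = z^4 + 2z^3 so f = g + h
Step 3: On |z| = 1: |g| = 8 and |h| <= 1 + 2 = 3
Step 4: Since 8 > 3, |h| < |g| on |z| = 1, so by Rouche f has the same number of zeros as g inside |z| < 1
Step 5: g(z) = 8 is a nonzero constant with no zeros inside |z| < 1. Answer = 0

0


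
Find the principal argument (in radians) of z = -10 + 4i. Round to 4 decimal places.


Step 1: z = -10 + 4i
Step 2: arg(z) = atan2(4, -10)
Step 3: arg(z) = 2.7611

2.7611


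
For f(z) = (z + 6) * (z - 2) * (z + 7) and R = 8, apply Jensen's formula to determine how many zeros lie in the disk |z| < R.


Jensen's formula: (1/2pi)*integral log|f(Re^it)|dt = log|f(0)| + sum_{|a_k|<R} log(R/|a_k|)
Step 1: f(0) = 6 * (-2) * 7 = -84
Step 2: log|f(0)| = log|-6| + log|2| + log|-7| = 4.4308
Step 3: Zeros inside |z| < 8: -6, 2, -7
Step 4: Jensen sum = log(8/6) + log(8/2) + log(8/7) = 1.8075
Step 5: n(R) = number of terms in the Jensen sum = count of zeros inside |z| < 8 = 3

3


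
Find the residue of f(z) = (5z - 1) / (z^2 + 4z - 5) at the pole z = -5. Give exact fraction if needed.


Step 1: Q(z) = z^2 + 4z - 5 = (z + 5)(z - 1)
Step 2: Q'(z) = 2z + 4
Step 3: Q'(-5) = -6, P(-5) = -26
Step 4: Res = P(-5)/Q'(-5) = -26/(-6) = 13/3

13/3


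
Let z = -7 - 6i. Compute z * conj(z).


Step 1: conj(z) = -7 + 6i
Step 2: z * conj(z) = (-7)^2 + (-6)^2
Step 3: = 49 + 36 = 85

85


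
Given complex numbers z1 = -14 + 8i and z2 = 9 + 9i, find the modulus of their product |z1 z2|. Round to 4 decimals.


Step 1: |z1| = sqrt((-14)^2 + 8^2) = sqrt(260)
Step 2: |z2| = sqrt(9^2 + 9^2) = sqrt(162)
Step 3: |z1*z2| = |z1|*|z2| = sqrt(260) * sqrt(162) = sqrt(260 * 162) = sqrt(42120)
Step 4: = 205.2316

205.2316


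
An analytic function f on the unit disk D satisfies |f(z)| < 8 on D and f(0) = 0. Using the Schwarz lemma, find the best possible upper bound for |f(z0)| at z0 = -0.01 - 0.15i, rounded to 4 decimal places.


Step 1: g = f/8 maps D -> D with g(0) = 0, so by the Schwarz lemma |g(z)| <= |z|, i.e. |f(z)| <= 8|z|; this is sharp (f(z) = 8z).
Step 2: |z0|^2 = (-0.01)^2 + (-0.15)^2 = 0.0226
Step 3: |z0| = sqrt(0.0226) = 0.150333
Step 4: Best bound = 8 * |z0| = 8 * 0.150333 = 1.2027

1.2027


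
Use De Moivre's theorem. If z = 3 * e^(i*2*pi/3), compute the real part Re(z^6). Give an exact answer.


Step 1: By De Moivre's theorem, z^6 = 3^6 * e^(i*6*2*pi/3) = 729 * (cos(4*pi) + i*sin(4*pi))
Step 2: |z|^6 = 3^6 = 729
Step 3: Reduce the angle mod 2*pi: 4*pi - 4*pi = 0
Step 4: cos(0) = 1
Step 5: Re(z^6) = 729 * 1 = 729

729


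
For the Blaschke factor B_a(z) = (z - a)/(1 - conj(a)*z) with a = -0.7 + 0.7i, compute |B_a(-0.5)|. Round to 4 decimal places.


Step 1: Numerator z0 - a = -0.5 - (-0.7 + 0.7i) = 0.2 - 0.7i
Step 2: Denominator 1 - conj(a)*z0 = 1 - (-0.7 - 0.7i)*(-0.5) = 0.65 - 0.35i
Step 3: |z0 - a|^2 = 0.2^2 + (-0.7)^2 = 0.53; |1 - conj(a)*z0|^2 = 0.65^2 + (-0.35)^2 = 0.545
Step 4: |B_a(-0.5)| = sqrt(0.53 / 0.545) = sqrt(0.972477)
Step 5: = 0.9861

0.9861


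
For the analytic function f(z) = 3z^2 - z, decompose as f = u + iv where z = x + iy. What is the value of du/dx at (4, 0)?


Step 1: f(z) = 3(x+iy)^2 - (x+iy) + 0
Step 2: u = 3(x^2 - y^2) - x + 0
Step 3: u_x = 6x - 1
Step 4: At (4, 0): u_x = 24 - 1 = 23

23


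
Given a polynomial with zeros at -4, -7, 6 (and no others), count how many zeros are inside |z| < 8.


Step 1: Check each root:
  z = -4: |-4| = 4 < 8
  z = -7: |-7| = 7 < 8
  z = 6: |6| = 6 < 8
Step 2: Count = 3

3


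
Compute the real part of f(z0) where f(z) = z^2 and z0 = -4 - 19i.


Step 1: z0 = -4 - 19i
Step 2: z0^2 = (-4)^2 - (-19)^2 + 152i
Step 3: real part = 16 - 361 = -345

-345


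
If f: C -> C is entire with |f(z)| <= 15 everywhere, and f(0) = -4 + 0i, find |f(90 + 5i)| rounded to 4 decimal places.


Step 1: By Liouville's theorem, a bounded entire function is constant.
Step 2: f(z) = f(0) = -4 + 0i for all z.
Step 3: |f(w)| = |-4 + 0i| = sqrt(16 + 0)
Step 4: = 4.0

4.0


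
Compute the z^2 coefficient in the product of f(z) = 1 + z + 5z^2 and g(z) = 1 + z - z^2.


Step 1: z^2 term in f*g comes from: (1)*(-z^2) + (z)*(z) + (5z^2)*(1)
Step 2: = -1 + 1 + 5
Step 3: = 5

5


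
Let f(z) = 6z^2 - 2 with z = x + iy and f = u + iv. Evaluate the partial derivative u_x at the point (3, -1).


Step 1: f(z) = 6(x+iy)^2 - 2
Step 2: u = 6(x^2 - y^2) - 2
Step 3: u_x = 12x + 0
Step 4: At (3, -1): u_x = 36 + 0 = 36

36


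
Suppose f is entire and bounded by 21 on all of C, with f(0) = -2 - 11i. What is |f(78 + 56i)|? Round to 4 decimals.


Step 1: By Liouville's theorem, a bounded entire function is constant.
Step 2: f(z) = f(0) = -2 - 11i for all z.
Step 3: |f(w)| = |-2 - 11i| = sqrt(4 + 121)
Step 4: = 11.1803

11.1803


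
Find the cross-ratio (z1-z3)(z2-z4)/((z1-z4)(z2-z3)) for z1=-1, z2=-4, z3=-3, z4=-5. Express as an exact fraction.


Step 1: (z1-z3)(z2-z4) = 2 * 1 = 2
Step 2: (z1-z4)(z2-z3) = 4 * (-1) = -4
Step 3: Cross-ratio = -2/4 = -1/2

-1/2


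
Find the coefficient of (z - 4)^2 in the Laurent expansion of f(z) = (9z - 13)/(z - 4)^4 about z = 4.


Step 1: Write the numerator in powers of (z - 4): 9z - 13 = 9(z - 4) + (9*4 - 13) = 9(z - 4) + 23
Step 2: Divide by (z - 4)^4: f(z) = 23(z - 4)^(-4) + 9(z - 4)^(-3)
Step 3: This finite sum is the Laurent series of f about z = 4.
Step 4: Only the powers -4 and -3 appear, so the coefficient of (z - 4)^2 = 0

0


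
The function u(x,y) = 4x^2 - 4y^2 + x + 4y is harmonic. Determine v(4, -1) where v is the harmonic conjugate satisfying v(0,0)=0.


Step 1: v_x = -u_y = 8y - 4
Step 2: v_y = u_x = 8x + 1
Step 3: v = 8xy - 4x + y + C
Step 4: v(0,0) = 0 => C = 0
Step 5: v(4, -1) = -49

-49


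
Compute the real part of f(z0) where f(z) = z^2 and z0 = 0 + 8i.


Step 1: z0 = 0 + 8i
Step 2: z0^2 = 0^2 - 8^2 + 0i
Step 3: real part = 0 - 64 = -64

-64


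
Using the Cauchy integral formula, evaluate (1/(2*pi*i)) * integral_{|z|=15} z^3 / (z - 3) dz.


Step 1: f(z) = z^3, a = 3 is inside |z| = 15
Step 2: By Cauchy integral formula: (1/(2pi*i)) * integral = f(a)
Step 3: f(3) = 3^3 = 27

27


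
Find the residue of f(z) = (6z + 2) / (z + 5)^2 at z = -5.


Step 1: Pole of order 2 at z = -5
Step 2: Res = lim d/dz [(z + 5)^2 * f(z)] as z -> -5
Step 3: (z + 5)^2 * f(z) = 6z + 2
Step 4: d/dz[6z + 2] = 6

6


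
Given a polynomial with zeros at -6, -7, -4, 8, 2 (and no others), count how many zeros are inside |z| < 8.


Step 1: Check each root:
  z = -6: |-6| = 6 < 8
  z = -7: |-7| = 7 < 8
  z = -4: |-4| = 4 < 8
  z = 8: |8| = 8 >= 8
  z = 2: |2| = 2 < 8
Step 2: Count = 4

4


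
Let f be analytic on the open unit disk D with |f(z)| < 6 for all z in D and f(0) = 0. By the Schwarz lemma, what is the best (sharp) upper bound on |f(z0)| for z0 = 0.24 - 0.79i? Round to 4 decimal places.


Step 1: g = f/6 maps D -> D with g(0) = 0, so by the Schwarz lemma |g(z)| <= |z|, i.e. |f(z)| <= 6|z|; this is sharp (f(z) = 6z).
Step 2: |z0|^2 = 0.24^2 + (-0.79)^2 = 0.6817
Step 3: |z0| = sqrt(0.6817) = 0.825651
Step 4: Best bound = 6 * |z0| = 6 * 0.825651 = 4.9539

4.9539


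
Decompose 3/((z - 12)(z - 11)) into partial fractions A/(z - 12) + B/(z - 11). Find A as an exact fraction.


Step 1: Multiply both sides by (z - 12) and set z = 12
Step 2: A = 3 / (12 - 11)
Step 3: A = 3 / 1
Step 4: A = 3

3


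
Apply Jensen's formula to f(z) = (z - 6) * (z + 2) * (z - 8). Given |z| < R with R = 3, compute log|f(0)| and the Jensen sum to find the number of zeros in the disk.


Jensen's formula: (1/2pi)*integral log|f(Re^it)|dt = log|f(0)| + sum_{|a_k|<R} log(R/|a_k|)
Step 1: f(0) = (-6) * 2 * (-8) = 96
Step 2: log|f(0)| = log|6| + log|-2| + log|8| = 4.5643
Step 3: Zeros inside |z| < 3: -2
Step 4: Jensen sum = log(3/2) = 0.4055
Step 5: n(R) = number of terms in the Jensen sum = count of zeros inside |z| < 3 = 1

1


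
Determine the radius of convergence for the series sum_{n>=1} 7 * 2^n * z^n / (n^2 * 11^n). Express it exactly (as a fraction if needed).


Step 1: General term a_n = 7 * 2^n / (n^2 * 11^n)
Step 2: By the root test, |a_n|^(1/n) = 7^(1/n) * 2 / (n^(2/n) * 11) -> 2/11 as n -> infinity (since 7^(1/n) -> 1 and n^(2/n) -> 1)
Step 3: R = 1/lim|a_n|^(1/n) = 11/2

11/2


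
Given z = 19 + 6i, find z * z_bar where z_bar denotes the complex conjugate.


Step 1: conj(z) = 19 - 6i
Step 2: z * conj(z) = 19^2 + 6^2
Step 3: = 361 + 36 = 397

397


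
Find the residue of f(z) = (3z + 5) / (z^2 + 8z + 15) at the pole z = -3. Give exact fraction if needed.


Step 1: Q(z) = z^2 + 8z + 15 = (z + 3)(z + 5)
Step 2: Q'(z) = 2z + 8
Step 3: Q'(-3) = 2, P(-3) = -4
Step 4: Res = P(-3)/Q'(-3) = -4/2 = -2

-2


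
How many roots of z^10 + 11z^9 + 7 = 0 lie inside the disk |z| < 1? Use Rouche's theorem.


Step 1: On |z| = 1 the three terms have sizes |z^10| = 1^10 = 1, |11z^9| = 11*1^9 = 11, |7| = 7
Step 2: The dominant term is g(z) = 11z^9; let h(z) = z^10 + 7 so f = g + h
Step 3: On |z| = 1: |g| = 11 and |h| <= 1 + 7 = 8
Step 4: Since 11 > 8, |h| < |g| on |z| = 1, so by Rouche f has the same number of zeros as g inside |z| < 1
Step 5: g(z) = 11z^9 has 9 zeros (at the origin, multiplicity 9) inside |z| < 1. Answer = 9

9


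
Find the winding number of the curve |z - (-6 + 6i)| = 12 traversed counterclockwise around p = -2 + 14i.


Step 1: Center c = (-6, 6), radius = 12
Step 2: |p - c|^2 = 4^2 + 8^2 = 80
Step 3: r^2 = 144
Step 4: |p-c| < r so winding number = 1

1


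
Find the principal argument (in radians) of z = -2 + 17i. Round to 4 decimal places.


Step 1: z = -2 + 17i
Step 2: arg(z) = atan2(17, -2)
Step 3: arg(z) = 1.6879

1.6879


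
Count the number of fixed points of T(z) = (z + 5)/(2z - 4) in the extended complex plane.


Step 1: Fixed points satisfy T(z) = z
Step 2: 2z^2 - 5z - 5 = 0
Step 3: Discriminant = (-5)^2 - 4*2*(-5) = 65
Step 4: Number of fixed points = 2

2


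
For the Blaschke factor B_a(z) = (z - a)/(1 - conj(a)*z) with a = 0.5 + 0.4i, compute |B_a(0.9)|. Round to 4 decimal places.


Step 1: Numerator z0 - a = 0.9 - (0.5 + 0.4i) = 0.4 - 0.4i
Step 2: Denominator 1 - conj(a)*z0 = 1 - (0.5 - 0.4i)*0.9 = 0.55 + 0.36i
Step 3: |z0 - a|^2 = 0.4^2 + (-0.4)^2 = 0.32; |1 - conj(a)*z0|^2 = 0.55^2 + 0.36^2 = 0.4321
Step 4: |B_a(0.9)| = sqrt(0.32 / 0.4321) = sqrt(0.740569)
Step 5: = 0.8606

0.8606


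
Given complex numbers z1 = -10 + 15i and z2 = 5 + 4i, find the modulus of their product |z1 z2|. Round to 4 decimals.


Step 1: |z1| = sqrt((-10)^2 + 15^2) = sqrt(325)
Step 2: |z2| = sqrt(5^2 + 4^2) = sqrt(41)
Step 3: |z1*z2| = |z1|*|z2| = sqrt(325) * sqrt(41) = sqrt(325 * 41) = sqrt(13325)
Step 4: = 115.434

115.434


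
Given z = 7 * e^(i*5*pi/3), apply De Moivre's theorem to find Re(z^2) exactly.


Step 1: By De Moivre's theorem, z^2 = 7^2 * e^(i*2*5*pi/3) = 49 * (cos(10*pi/3) + i*sin(10*pi/3))
Step 2: |z|^2 = 7^2 = 49
Step 3: Reduce the angle mod 2*pi: 10*pi/3 - 2*pi = 4*pi/3
Step 4: cos(4*pi/3) = -1/2
Step 5: Re(z^2) = 49 * (-1/2) = -49/2

-49/2


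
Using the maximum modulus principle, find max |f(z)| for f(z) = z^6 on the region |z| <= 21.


Step 1: On |z| = 21, |f(z)| = |z|^6 = 21^6
Step 2: By maximum modulus principle, maximum is on boundary.
Step 3: Maximum = 85766121 = 85766121

85766121


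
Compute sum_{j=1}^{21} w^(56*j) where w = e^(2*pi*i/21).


Step 1: The sum sum_{j=1}^{n} w^(k*j) equals n if n | k, else 0.
Step 2: Here n = 21, k = 56
Step 3: Does n divide k? 21 | 56 -> False
Step 4: Sum = 0

0


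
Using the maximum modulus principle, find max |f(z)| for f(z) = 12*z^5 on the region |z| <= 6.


Step 1: On |z| = 6, |f(z)| = 12 * |z|^5 = 12 * 6^5
Step 2: By maximum modulus principle, maximum is on boundary.
Step 3: Maximum = 12 * 7776 = 93312

93312


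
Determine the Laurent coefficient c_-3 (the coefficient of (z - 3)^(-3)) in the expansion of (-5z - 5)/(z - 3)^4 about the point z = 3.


Step 1: Write the numerator in powers of (z - 3): -5z - 5 = -5(z - 3) + (-5*3 - 5) = -5(z - 3) - 20
Step 2: Divide by (z - 3)^4: f(z) = -20(z - 3)^(-4) - 5(z - 3)^(-3)
Step 3: This finite sum is the Laurent series of f about z = 3.
Step 4: Coefficient of (z - 3)^(-3) = coefficient of (z - 3) in the re-centred numerator = -5

-5


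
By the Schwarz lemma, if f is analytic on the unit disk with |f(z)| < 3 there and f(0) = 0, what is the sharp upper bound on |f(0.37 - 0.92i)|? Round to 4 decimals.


Step 1: g = f/3 maps D -> D with g(0) = 0, so by the Schwarz lemma |g(z)| <= |z|, i.e. |f(z)| <= 3|z|; this is sharp (f(z) = 3z).
Step 2: |z0|^2 = 0.37^2 + (-0.92)^2 = 0.9833
Step 3: |z0| = sqrt(0.9833) = 0.991615
Step 4: Best bound = 3 * |z0| = 3 * 0.991615 = 2.9748

2.9748


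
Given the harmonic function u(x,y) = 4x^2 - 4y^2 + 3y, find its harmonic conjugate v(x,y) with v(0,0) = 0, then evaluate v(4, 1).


Step 1: v_x = -u_y = 8y - 3
Step 2: v_y = u_x = 8x + 0
Step 3: v = 8xy - 3x + C
Step 4: v(0,0) = 0 => C = 0
Step 5: v(4, 1) = 20

20


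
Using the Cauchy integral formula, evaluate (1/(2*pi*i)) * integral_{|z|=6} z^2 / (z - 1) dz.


Step 1: f(z) = z^2, a = 1 is inside |z| = 6
Step 2: By Cauchy integral formula: (1/(2pi*i)) * integral = f(a)
Step 3: f(1) = 1^2 = 1

1


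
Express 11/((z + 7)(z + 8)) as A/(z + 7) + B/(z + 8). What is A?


Step 1: Multiply both sides by (z + 7) and set z = -7
Step 2: A = 11 / (-7 + 8)
Step 3: A = 11 / 1
Step 4: A = 11

11


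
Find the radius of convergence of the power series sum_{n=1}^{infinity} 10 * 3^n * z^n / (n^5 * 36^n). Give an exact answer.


Step 1: General term a_n = 10 * 3^n / (n^5 * 36^n)
Step 2: By the root test, |a_n|^(1/n) = 10^(1/n) * 3 / (n^(5/n) * 36) -> 3/36 as n -> infinity (since 10^(1/n) -> 1 and n^(5/n) -> 1)
Step 3: R = 1/lim|a_n|^(1/n) = 36/3 = 12

12


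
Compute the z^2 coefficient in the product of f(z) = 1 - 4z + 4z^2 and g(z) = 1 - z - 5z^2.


Step 1: z^2 term in f*g comes from: (1)*(-5z^2) + (-4z)*(-z) + (4z^2)*(1)
Step 2: = -5 + 4 + 4
Step 3: = 3

3


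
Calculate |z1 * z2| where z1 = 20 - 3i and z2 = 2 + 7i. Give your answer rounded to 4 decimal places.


Step 1: |z1| = sqrt(20^2 + (-3)^2) = sqrt(409)
Step 2: |z2| = sqrt(2^2 + 7^2) = sqrt(53)
Step 3: |z1*z2| = |z1|*|z2| = sqrt(409) * sqrt(53) = sqrt(409 * 53) = sqrt(21677)
Step 4: = 147.2311

147.2311


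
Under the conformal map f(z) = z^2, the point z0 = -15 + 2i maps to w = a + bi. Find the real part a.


Step 1: z0 = -15 + 2i
Step 2: z0^2 = (-15)^2 - 2^2 - 60i
Step 3: real part = 225 - 4 = 221

221


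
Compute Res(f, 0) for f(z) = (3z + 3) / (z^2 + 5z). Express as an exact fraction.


Step 1: Q(z) = z^2 + 5z = (z)(z + 5)
Step 2: Q'(z) = 2z + 5
Step 3: Q'(0) = 5, P(0) = 3
Step 4: Res = P(0)/Q'(0) = 3/5 = 3/5

3/5


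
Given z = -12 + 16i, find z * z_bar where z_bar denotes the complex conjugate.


Step 1: conj(z) = -12 - 16i
Step 2: z * conj(z) = (-12)^2 + 16^2
Step 3: = 144 + 256 = 400

400


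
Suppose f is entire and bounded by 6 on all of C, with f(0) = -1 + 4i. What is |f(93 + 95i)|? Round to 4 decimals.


Step 1: By Liouville's theorem, a bounded entire function is constant.
Step 2: f(z) = f(0) = -1 + 4i for all z.
Step 3: |f(w)| = |-1 + 4i| = sqrt(1 + 16)
Step 4: = 4.1231

4.1231


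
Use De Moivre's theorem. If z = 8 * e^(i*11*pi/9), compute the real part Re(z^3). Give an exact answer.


Step 1: By De Moivre's theorem, z^3 = 8^3 * e^(i*3*11*pi/9) = 512 * (cos(11*pi/3) + i*sin(11*pi/3))
Step 2: |z|^3 = 8^3 = 512
Step 3: Reduce the angle mod 2*pi: 11*pi/3 - 2*pi = 5*pi/3
Step 4: cos(5*pi/3) = 1/2
Step 5: Re(z^3) = 512 * 1/2 = 256

256


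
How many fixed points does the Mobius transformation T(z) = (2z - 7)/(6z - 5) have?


Step 1: Fixed points satisfy T(z) = z
Step 2: 6z^2 - 7z + 7 = 0
Step 3: Discriminant = (-7)^2 - 4*6*7 = -119
Step 4: Number of fixed points = 2

2


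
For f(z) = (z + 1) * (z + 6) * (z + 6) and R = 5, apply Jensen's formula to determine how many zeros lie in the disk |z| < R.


Jensen's formula: (1/2pi)*integral log|f(Re^it)|dt = log|f(0)| + sum_{|a_k|<R} log(R/|a_k|)
Step 1: f(0) = 1 * 6 * 6 = 36
Step 2: log|f(0)| = log|-1| + log|-6| + log|-6| = 3.5835
Step 3: Zeros inside |z| < 5: -1
Step 4: Jensen sum = log(5/1) = 1.6094
Step 5: n(R) = number of terms in the Jensen sum = count of zeros inside |z| < 5 = 1

1


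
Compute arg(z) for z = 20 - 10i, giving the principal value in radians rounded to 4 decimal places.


Step 1: z = 20 - 10i
Step 2: arg(z) = atan2(-10, 20)
Step 3: arg(z) = -0.4636

-0.4636


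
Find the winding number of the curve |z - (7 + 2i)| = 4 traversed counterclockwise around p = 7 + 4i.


Step 1: Center c = (7, 2), radius = 4
Step 2: |p - c|^2 = 0^2 + 2^2 = 4
Step 3: r^2 = 16
Step 4: |p-c| < r so winding number = 1

1


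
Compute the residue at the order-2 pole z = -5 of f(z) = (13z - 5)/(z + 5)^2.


Step 1: Pole of order 2 at z = -5
Step 2: Res = lim d/dz [(z + 5)^2 * f(z)] as z -> -5
Step 3: (z + 5)^2 * f(z) = 13z - 5
Step 4: d/dz[13z - 5] = 13

13


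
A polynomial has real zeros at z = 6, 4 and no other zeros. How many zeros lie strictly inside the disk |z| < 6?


Step 1: Check each root:
  z = 6: |6| = 6 >= 6
  z = 4: |4| = 4 < 6
Step 2: Count = 1

1


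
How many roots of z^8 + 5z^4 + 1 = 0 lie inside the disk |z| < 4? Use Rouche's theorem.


Step 1: On |z| = 4 the three terms have sizes |z^8| = 4^8 = 65536, |5z^4| = 5*4^4 = 1280, |1| = 1
Step 2: The dominant term is g(z) = z^8; let h(z) = 5z^4 + 1 so f = g + h
Step 3: On |z| = 4: |g| = 65536 and |h| <= 1280 + 1 = 1281
Step 4: Since 65536 > 1281, |h| < |g| on |z| = 4, so by Rouche f has the same number of zeros as g inside |z| < 4
Step 5: g(z) = z^8 has 8 zeros (all at the origin) inside |z| < 4. Answer = 8

8


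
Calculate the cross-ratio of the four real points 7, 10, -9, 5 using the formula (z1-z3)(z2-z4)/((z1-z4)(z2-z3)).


Step 1: (z1-z3)(z2-z4) = 16 * 5 = 80
Step 2: (z1-z4)(z2-z3) = 2 * 19 = 38
Step 3: Cross-ratio = 80/38 = 40/19

40/19


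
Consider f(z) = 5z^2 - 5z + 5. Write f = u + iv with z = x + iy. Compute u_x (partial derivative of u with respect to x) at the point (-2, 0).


Step 1: f(z) = 5(x+iy)^2 - 5(x+iy) + 5
Step 2: u = 5(x^2 - y^2) - 5x + 5
Step 3: u_x = 10x - 5
Step 4: At (-2, 0): u_x = -20 - 5 = -25

-25


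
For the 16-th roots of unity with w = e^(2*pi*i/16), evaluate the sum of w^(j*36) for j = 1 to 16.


Step 1: The sum sum_{j=1}^{n} w^(k*j) equals n if n | k, else 0.
Step 2: Here n = 16, k = 36
Step 3: Does n divide k? 16 | 36 -> False
Step 4: Sum = 0

0


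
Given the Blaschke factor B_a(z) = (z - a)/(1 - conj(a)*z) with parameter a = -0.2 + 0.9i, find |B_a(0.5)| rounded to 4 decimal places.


Step 1: Numerator z0 - a = 0.5 - (-0.2 + 0.9i) = 0.7 - 0.9i
Step 2: Denominator 1 - conj(a)*z0 = 1 - (-0.2 - 0.9i)*0.5 = 1.1 + 0.45i
Step 3: |z0 - a|^2 = 0.7^2 + (-0.9)^2 = 1.3; |1 - conj(a)*z0|^2 = 1.1^2 + 0.45^2 = 1.4125
Step 4: |B_a(0.5)| = sqrt(1.3 / 1.4125) = sqrt(0.920354)
Step 5: = 0.9594

0.9594


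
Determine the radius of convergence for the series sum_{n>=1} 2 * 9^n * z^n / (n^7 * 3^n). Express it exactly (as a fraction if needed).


Step 1: General term a_n = 2 * 9^n / (n^7 * 3^n)
Step 2: By the root test, |a_n|^(1/n) = 2^(1/n) * 9 / (n^(7/n) * 3) -> 9/3 as n -> infinity (since 2^(1/n) -> 1 and n^(7/n) -> 1)
Step 3: R = 1/lim|a_n|^(1/n) = 3/9 = 1/3

1/3


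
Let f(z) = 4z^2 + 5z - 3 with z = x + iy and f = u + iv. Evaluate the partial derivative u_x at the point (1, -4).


Step 1: f(z) = 4(x+iy)^2 + 5(x+iy) - 3
Step 2: u = 4(x^2 - y^2) + 5x - 3
Step 3: u_x = 8x + 5
Step 4: At (1, -4): u_x = 8 + 5 = 13

13


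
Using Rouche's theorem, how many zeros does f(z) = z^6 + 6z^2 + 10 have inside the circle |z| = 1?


Step 1: On |z| = 1 the three terms have sizes |z^6| = 1^6 = 1, |6z^2| = 6*1^2 = 6, |10| = 10
Step 2: The dominant term is g(z) = 10; let h(z) = z^6 + 6z^2 so f = g + h
Step 3: On |z| = 1: |g| = 10 and |h| <= 1 + 6 = 7
Step 4: Since 10 > 7, |h| < |g| on |z| = 1, so by Rouche f has the same number of zeros as g inside |z| < 1
Step 5: g(z) = 10 is a nonzero constant with no zeros inside |z| < 1. Answer = 0

0


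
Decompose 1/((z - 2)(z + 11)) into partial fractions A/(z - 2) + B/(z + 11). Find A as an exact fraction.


Step 1: Multiply both sides by (z - 2) and set z = 2
Step 2: A = 1 / (2 + 11)
Step 3: A = 1 / 13
Step 4: A = 1/13

1/13


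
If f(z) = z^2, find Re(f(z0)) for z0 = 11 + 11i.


Step 1: z0 = 11 + 11i
Step 2: z0^2 = 11^2 - 11^2 + 242i
Step 3: real part = 121 - 121 = 0

0


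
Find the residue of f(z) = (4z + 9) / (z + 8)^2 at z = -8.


Step 1: Pole of order 2 at z = -8
Step 2: Res = lim d/dz [(z + 8)^2 * f(z)] as z -> -8
Step 3: (z + 8)^2 * f(z) = 4z + 9
Step 4: d/dz[4z + 9] = 4

4


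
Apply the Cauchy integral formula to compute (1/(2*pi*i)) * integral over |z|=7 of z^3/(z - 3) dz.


Step 1: f(z) = z^3, a = 3 is inside |z| = 7
Step 2: By Cauchy integral formula: (1/(2pi*i)) * integral = f(a)
Step 3: f(3) = 3^3 = 27

27


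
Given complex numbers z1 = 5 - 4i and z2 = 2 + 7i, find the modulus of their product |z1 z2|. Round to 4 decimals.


Step 1: |z1| = sqrt(5^2 + (-4)^2) = sqrt(41)
Step 2: |z2| = sqrt(2^2 + 7^2) = sqrt(53)
Step 3: |z1*z2| = |z1|*|z2| = sqrt(41) * sqrt(53) = sqrt(41 * 53) = sqrt(2173)
Step 4: = 46.6154

46.6154


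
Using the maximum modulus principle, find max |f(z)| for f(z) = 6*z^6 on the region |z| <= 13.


Step 1: On |z| = 13, |f(z)| = 6 * |z|^6 = 6 * 13^6
Step 2: By maximum modulus principle, maximum is on boundary.
Step 3: Maximum = 6 * 4826809 = 28960854

28960854


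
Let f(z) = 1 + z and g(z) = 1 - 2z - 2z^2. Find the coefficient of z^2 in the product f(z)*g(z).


Step 1: z^2 term in f*g comes from: (1)*(-2z^2) + (z)*(-2z) + (0)*(1)
Step 2: = -2 - 2 + 0
Step 3: = -4

-4


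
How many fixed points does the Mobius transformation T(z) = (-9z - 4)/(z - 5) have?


Step 1: Fixed points satisfy T(z) = z
Step 2: z^2 + 4z + 4 = 0
Step 3: Discriminant = 4^2 - 4*1*4 = 0
Step 4: Number of fixed points = 1

1


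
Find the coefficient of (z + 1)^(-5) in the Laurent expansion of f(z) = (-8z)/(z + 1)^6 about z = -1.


Step 1: Write the numerator in powers of (z + 1): -8z = -8(z + 1) + (-8*(-1) + 0) = -8(z + 1) + 8
Step 2: Divide by (z + 1)^6: f(z) = 8(z + 1)^(-6) - 8(z + 1)^(-5)
Step 3: This finite sum is the Laurent series of f about z = -1.
Step 4: Coefficient of (z + 1)^(-5) = coefficient of (z + 1) in the re-centred numerator = -8

-8
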